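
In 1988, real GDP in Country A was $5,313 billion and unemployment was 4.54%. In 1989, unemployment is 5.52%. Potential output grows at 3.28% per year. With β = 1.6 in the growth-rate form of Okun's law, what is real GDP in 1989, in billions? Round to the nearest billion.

$5,404 billion

Δu = 5.52 - 4.54 = 0.98 points.
Okun's law (growth form): g_Y = g_Y* - β × Δu = 3.28 - 1.6 × (0.98) = 3.28 - 1.568 = 1.712%.
Real GDP in the next year = 5313 × (1 + 1.712/100) = 5313 × 1.01712 ≈ 5404 billion.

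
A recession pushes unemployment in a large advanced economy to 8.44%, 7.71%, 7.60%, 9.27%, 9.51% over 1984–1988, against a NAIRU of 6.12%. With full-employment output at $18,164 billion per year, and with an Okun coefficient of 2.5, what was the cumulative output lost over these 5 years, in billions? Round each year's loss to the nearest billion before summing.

$5,417 billion

Year 1984: gap = -2.5 × (8.44 - 6.12) = -5.8%, loss ≈ 18164 × 5.8/100 ≈ 1054.
Year 1985: gap = -2.5 × (7.71 - 6.12) = -3.975%, loss ≈ 18164 × 3.975/100 ≈ 722.
Year 1986: gap = -2.5 × (7.6 - 6.12) = -3.7%, loss ≈ 18164 × 3.7/100 ≈ 672.
Year 1987: gap = -2.5 × (9.27 - 6.12) = -7.875%, loss ≈ 18164 × 7.875/100 ≈ 1430.
Year 1988: gap = -2.5 × (9.51 - 6.12) = -8.475%, loss ≈ 18164 × 8.475/100 ≈ 1539.
Total lost output = 1054 + 722 + 672 + 1430 + 1539 = 5417 billion.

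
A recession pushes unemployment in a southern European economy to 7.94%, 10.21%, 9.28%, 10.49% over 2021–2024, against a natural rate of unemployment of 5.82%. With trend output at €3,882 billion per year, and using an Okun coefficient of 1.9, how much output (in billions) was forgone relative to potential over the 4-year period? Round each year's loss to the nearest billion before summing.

€1,079 billion

Year 2021: gap = -1.9 × (7.94 - 5.82) = -4.028%, loss ≈ 3882 × 4.028/100 ≈ 156.
Year 2022: gap = -1.9 × (10.21 - 5.82) = -8.341%, loss ≈ 3882 × 8.341/100 ≈ 324.
Year 2023: gap = -1.9 × (9.28 - 5.82) = -6.574%, loss ≈ 3882 × 6.574/100 ≈ 255.
Year 2024: gap = -1.9 × (10.49 - 5.82) = -8.873%, loss ≈ 3882 × 8.873/100 ≈ 344.
Total lost output = 156 + 324 + 255 + 344 = 1079 billion.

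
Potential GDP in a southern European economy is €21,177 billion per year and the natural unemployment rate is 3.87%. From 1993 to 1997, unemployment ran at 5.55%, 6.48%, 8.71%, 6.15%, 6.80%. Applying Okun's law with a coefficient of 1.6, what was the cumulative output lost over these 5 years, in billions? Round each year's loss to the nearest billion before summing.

€4,859 billion

Year 1993: gap = -1.6 × (5.55 - 3.87) = -2.688%, loss ≈ 21177 × 2.688/100 ≈ 569.
Year 1994: gap = -1.6 × (6.48 - 3.87) = -4.176%, loss ≈ 21177 × 4.176/100 ≈ 884.
Year 1995: gap = -1.6 × (8.71 - 3.87) = -7.744%, loss ≈ 21177 × 7.744/100 ≈ 1640.
Year 1996: gap = -1.6 × (6.15 - 3.87) = -3.648%, loss ≈ 21177 × 3.648/100 ≈ 773.
Year 1997: gap = -1.6 × (6.8 - 3.87) = -4.688%, loss ≈ 21177 × 4.688/100 ≈ 993.
Total lost output = 569 + 884 + 1640 + 773 + 993 = 4859 billion.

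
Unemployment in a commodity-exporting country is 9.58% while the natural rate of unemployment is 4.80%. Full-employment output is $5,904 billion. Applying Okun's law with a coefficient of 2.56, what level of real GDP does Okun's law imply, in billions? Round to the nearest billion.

Unemployment gap = 9.58 - 4.8 = 4.78 points, so the output gap is -2.56 × 4.78 = -12.2368%.
Actual GDP = 5904 × (1 - 12.2368/100) = 5904 × 0.877632 ≈ 5182 billion.

$5,182 billion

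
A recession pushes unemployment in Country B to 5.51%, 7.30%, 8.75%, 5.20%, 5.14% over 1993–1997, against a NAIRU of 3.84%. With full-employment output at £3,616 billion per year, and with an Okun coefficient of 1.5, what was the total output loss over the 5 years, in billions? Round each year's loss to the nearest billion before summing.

£690 billion

Year 1993: gap = -1.5 × (5.51 - 3.84) = -2.505%, loss ≈ 3616 × 2.505/100 ≈ 91.
Year 1994: gap = -1.5 × (7.3 - 3.84) = -5.19%, loss ≈ 3616 × 5.19/100 ≈ 188.
Year 1995: gap = -1.5 × (8.75 - 3.84) = -7.365%, loss ≈ 3616 × 7.365/100 ≈ 266.
Year 1996: gap = -1.5 × (5.2 - 3.84) = -2.04%, loss ≈ 3616 × 2.04/100 ≈ 74.
Year 1997: gap = -1.5 × (5.14 - 3.84) = -1.95%, loss ≈ 3616 × 1.95/100 ≈ 71.
Total lost output = 91 + 188 + 266 + 74 + 71 = 690 billion.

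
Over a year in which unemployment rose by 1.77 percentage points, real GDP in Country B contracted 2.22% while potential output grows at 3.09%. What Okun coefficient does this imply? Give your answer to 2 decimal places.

Growth form: g_Y = g_Y* - β × Δu, so β = (g_Y* - g_Y)/Δu.
β = (3.09 + 2.22)/1.77 = 5.31/1.77 = 3.00.

β ≈ 3.00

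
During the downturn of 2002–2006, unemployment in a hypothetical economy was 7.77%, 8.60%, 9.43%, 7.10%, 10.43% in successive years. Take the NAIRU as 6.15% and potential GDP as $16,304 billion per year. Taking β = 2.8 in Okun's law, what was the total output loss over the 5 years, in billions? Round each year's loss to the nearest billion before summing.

$5,743 billion

Year 2002: gap = -2.8 × (7.77 - 6.15) = -4.536%, loss ≈ 16304 × 4.536/100 ≈ 740.
Year 2003: gap = -2.8 × (8.6 - 6.15) = -6.86%, loss ≈ 16304 × 6.86/100 ≈ 1118.
Year 2004: gap = -2.8 × (9.43 - 6.15) = -9.184%, loss ≈ 16304 × 9.184/100 ≈ 1497.
Year 2005: gap = -2.8 × (7.1 - 6.15) = -2.66%, loss ≈ 16304 × 2.66/100 ≈ 434.
Year 2006: gap = -2.8 × (10.43 - 6.15) = -11.984%, loss ≈ 16304 × 11.984/100 ≈ 1954.
Total lost output = 740 + 1118 + 1497 + 434 + 1954 = 5743 billion.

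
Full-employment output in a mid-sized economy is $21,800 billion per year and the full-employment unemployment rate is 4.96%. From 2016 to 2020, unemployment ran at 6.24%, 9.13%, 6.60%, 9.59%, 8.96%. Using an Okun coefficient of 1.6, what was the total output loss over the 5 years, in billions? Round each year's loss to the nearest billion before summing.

$5,482 billion

Year 2016: gap = -1.6 × (6.24 - 4.96) = -2.048%, loss ≈ 21800 × 2.048/100 ≈ 446.
Year 2017: gap = -1.6 × (9.13 - 4.96) = -6.672%, loss ≈ 21800 × 6.672/100 ≈ 1454.
Year 2018: gap = -1.6 × (6.6 - 4.96) = -2.624%, loss ≈ 21800 × 2.624/100 ≈ 572.
Year 2019: gap = -1.6 × (9.59 - 4.96) = -7.408%, loss ≈ 21800 × 7.408/100 ≈ 1615.
Year 2020: gap = -1.6 × (8.96 - 4.96) = -6.4%, loss ≈ 21800 × 6.4/100 ≈ 1395.
Total lost output = 446 + 1454 + 572 + 1615 + 1395 = 5482 billion.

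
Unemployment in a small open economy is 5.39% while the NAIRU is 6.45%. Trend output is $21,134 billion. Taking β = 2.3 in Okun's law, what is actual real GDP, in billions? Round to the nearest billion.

$21,649 billion

Unemployment gap = 5.39 - 6.45 = -1.06 points, so the output gap is -2.3 × (-1.06) = 2.438%.
Actual GDP = 21134 × (1 + 2.438/100) = 21134 × 1.02438 ≈ 21649 billion.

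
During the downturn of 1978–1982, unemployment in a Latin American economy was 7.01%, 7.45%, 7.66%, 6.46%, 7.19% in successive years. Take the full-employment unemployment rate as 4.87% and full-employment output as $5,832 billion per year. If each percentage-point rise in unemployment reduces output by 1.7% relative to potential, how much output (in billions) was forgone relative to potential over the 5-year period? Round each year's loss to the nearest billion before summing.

Year 1978: gap = -1.7 × (7.01 - 4.87) = -3.638%, loss ≈ 5832 × 3.638/100 ≈ 212.
Year 1979: gap = -1.7 × (7.45 - 4.87) = -4.386%, loss ≈ 5832 × 4.386/100 ≈ 256.
Year 1980: gap = -1.7 × (7.66 - 4.87) = -4.743%, loss ≈ 5832 × 4.743/100 ≈ 277.
Year 1981: gap = -1.7 × (6.46 - 4.87) = -2.703%, loss ≈ 5832 × 2.703/100 ≈ 158.
Year 1982: gap = -1.7 × (7.19 - 4.87) = -3.944%, loss ≈ 5832 × 3.944/100 ≈ 230.
Total lost output = 212 + 256 + 277 + 158 + 230 = 1133 billion.

$1,133 billion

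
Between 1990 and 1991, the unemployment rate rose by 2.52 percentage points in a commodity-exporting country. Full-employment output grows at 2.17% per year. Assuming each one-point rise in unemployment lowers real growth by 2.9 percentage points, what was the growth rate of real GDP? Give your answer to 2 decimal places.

-5.14%

Growth-rate Okun's law: g_Y = g_Y* - β × Δu.
g_Y = 2.17 - 2.9 × (2.52) = 2.17 - 7.308 = -5.138%, i.e. -5.14% to 2 d.p.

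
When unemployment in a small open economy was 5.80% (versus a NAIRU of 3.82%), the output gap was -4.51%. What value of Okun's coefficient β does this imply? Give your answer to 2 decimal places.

Okun's law: output gap = -β × (u - u*).
-4.51 = -β × (5.8 - 3.82) = -β × 1.98, so β = 4.51/1.98 = 2.28.

β ≈ 2.28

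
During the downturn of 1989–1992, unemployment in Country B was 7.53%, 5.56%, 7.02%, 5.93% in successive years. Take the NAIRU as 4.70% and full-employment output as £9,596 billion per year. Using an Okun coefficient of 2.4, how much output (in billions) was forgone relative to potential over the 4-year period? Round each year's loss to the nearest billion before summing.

£1,667 billion

Year 1989: gap = -2.4 × (7.53 - 4.7) = -6.792%, loss ≈ 9596 × 6.792/100 ≈ 652.
Year 1990: gap = -2.4 × (5.56 - 4.7) = -2.064%, loss ≈ 9596 × 2.064/100 ≈ 198.
Year 1991: gap = -2.4 × (7.02 - 4.7) = -5.568%, loss ≈ 9596 × 5.568/100 ≈ 534.
Year 1992: gap = -2.4 × (5.93 - 4.7) = -2.952%, loss ≈ 9596 × 2.952/100 ≈ 283.
Total lost output = 652 + 198 + 534 + 283 = 1667 billion.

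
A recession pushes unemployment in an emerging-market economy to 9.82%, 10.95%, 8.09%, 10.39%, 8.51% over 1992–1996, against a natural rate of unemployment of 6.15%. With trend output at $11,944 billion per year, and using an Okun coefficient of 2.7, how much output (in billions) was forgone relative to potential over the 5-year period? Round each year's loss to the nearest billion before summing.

Year 1992: gap = -2.7 × (9.82 - 6.15) = -9.909%, loss ≈ 11944 × 9.909/100 ≈ 1184.
Year 1993: gap = -2.7 × (10.95 - 6.15) = -12.96%, loss ≈ 11944 × 12.96/100 ≈ 1548.
Year 1994: gap = -2.7 × (8.09 - 6.15) = -5.238%, loss ≈ 11944 × 5.238/100 ≈ 626.
Year 1995: gap = -2.7 × (10.39 - 6.15) = -11.448%, loss ≈ 11944 × 11.448/100 ≈ 1367.
Year 1996: gap = -2.7 × (8.51 - 6.15) = -6.372%, loss ≈ 11944 × 6.372/100 ≈ 761.
Total lost output = 1184 + 1548 + 626 + 1367 + 761 = 5486 billion.

$5,486 billion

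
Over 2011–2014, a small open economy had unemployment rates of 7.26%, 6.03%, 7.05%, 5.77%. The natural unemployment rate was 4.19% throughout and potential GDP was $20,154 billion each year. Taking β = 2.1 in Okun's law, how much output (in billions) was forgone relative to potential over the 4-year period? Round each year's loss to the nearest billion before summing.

Year 2011: gap = -2.1 × (7.26 - 4.19) = -6.447%, loss ≈ 20154 × 6.447/100 ≈ 1299.
Year 2012: gap = -2.1 × (6.03 - 4.19) = -3.864%, loss ≈ 20154 × 3.864/100 ≈ 779.
Year 2013: gap = -2.1 × (7.05 - 4.19) = -6.006%, loss ≈ 20154 × 6.006/100 ≈ 1210.
Year 2014: gap = -2.1 × (5.77 - 4.19) = -3.318%, loss ≈ 20154 × 3.318/100 ≈ 669.
Total lost output = 1299 + 779 + 1210 + 669 = 3957 billion.

$3,957 billion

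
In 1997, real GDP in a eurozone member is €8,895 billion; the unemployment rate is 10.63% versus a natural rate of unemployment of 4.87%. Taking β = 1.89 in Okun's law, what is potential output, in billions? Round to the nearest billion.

€9,982 billion

Unemployment gap = 10.63 - 4.87 = 5.76 points, so output gap = -1.89 × 5.76 = -10.8864%.
Since Y = Y* × (1 + gap/100), Y* = 8895/0.891136 ≈ 9982 billion.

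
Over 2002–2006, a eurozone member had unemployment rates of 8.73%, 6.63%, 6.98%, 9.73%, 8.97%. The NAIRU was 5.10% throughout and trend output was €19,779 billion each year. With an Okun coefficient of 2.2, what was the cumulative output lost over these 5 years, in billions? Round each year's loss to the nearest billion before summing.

Year 2002: gap = -2.2 × (8.73 - 5.1) = -7.986%, loss ≈ 19779 × 7.986/100 ≈ 1580.
Year 2003: gap = -2.2 × (6.63 - 5.1) = -3.366%, loss ≈ 19779 × 3.366/100 ≈ 666.
Year 2004: gap = -2.2 × (6.98 - 5.1) = -4.136%, loss ≈ 19779 × 4.136/100 ≈ 818.
Year 2005: gap = -2.2 × (9.73 - 5.1) = -10.186%, loss ≈ 19779 × 10.186/100 ≈ 2015.
Year 2006: gap = -2.2 × (8.97 - 5.1) = -8.514%, loss ≈ 19779 × 8.514/100 ≈ 1684.
Total lost output = 1580 + 666 + 818 + 2015 + 1684 = 6763 billion.

€6,763 billion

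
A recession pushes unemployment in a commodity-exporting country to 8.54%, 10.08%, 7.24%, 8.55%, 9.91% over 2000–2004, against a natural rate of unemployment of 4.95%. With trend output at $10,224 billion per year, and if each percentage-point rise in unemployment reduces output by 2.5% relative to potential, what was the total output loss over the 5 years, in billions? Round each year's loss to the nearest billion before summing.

$5,002 billion

Year 2000: gap = -2.5 × (8.54 - 4.95) = -8.975%, loss ≈ 10224 × 8.975/100 ≈ 918.
Year 2001: gap = -2.5 × (10.08 - 4.95) = -12.825%, loss ≈ 10224 × 12.825/100 ≈ 1311.
Year 2002: gap = -2.5 × (7.24 - 4.95) = -5.725%, loss ≈ 10224 × 5.725/100 ≈ 585.
Year 2003: gap = -2.5 × (8.55 - 4.95) = -9%, loss ≈ 10224 × 9/100 ≈ 920.
Year 2004: gap = -2.5 × (9.91 - 4.95) = -12.4%, loss ≈ 10224 × 12.4/100 ≈ 1268.
Total lost output = 918 + 1311 + 585 + 920 + 1268 = 5002 billion.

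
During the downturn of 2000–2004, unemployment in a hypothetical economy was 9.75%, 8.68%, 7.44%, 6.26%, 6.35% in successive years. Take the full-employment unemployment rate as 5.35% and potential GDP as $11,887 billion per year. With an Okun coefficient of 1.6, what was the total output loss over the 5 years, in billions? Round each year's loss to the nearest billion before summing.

$2,231 billion

Year 2000: gap = -1.6 × (9.75 - 5.35) = -7.04%, loss ≈ 11887 × 7.04/100 ≈ 837.
Year 2001: gap = -1.6 × (8.68 - 5.35) = -5.328%, loss ≈ 11887 × 5.328/100 ≈ 633.
Year 2002: gap = -1.6 × (7.44 - 5.35) = -3.344%, loss ≈ 11887 × 3.344/100 ≈ 398.
Year 2003: gap = -1.6 × (6.26 - 5.35) = -1.456%, loss ≈ 11887 × 1.456/100 ≈ 173.
Year 2004: gap = -1.6 × (6.35 - 5.35) = -1.6%, loss ≈ 11887 × 1.6/100 ≈ 190.
Total lost output = 837 + 633 + 398 + 173 + 190 = 2231 billion.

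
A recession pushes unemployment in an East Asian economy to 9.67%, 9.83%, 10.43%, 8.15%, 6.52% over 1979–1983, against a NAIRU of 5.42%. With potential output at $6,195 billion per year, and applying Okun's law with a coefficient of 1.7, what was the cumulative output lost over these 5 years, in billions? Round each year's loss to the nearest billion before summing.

$1,844 billion

Year 1979: gap = -1.7 × (9.67 - 5.42) = -7.225%, loss ≈ 6195 × 7.225/100 ≈ 448.
Year 1980: gap = -1.7 × (9.83 - 5.42) = -7.497%, loss ≈ 6195 × 7.497/100 ≈ 464.
Year 1981: gap = -1.7 × (10.43 - 5.42) = -8.517%, loss ≈ 6195 × 8.517/100 ≈ 528.
Year 1982: gap = -1.7 × (8.15 - 5.42) = -4.641%, loss ≈ 6195 × 4.641/100 ≈ 288.
Year 1983: gap = -1.7 × (6.52 - 5.42) = -1.87%, loss ≈ 6195 × 1.87/100 ≈ 116.
Total lost output = 448 + 464 + 528 + 288 + 116 = 1844 billion.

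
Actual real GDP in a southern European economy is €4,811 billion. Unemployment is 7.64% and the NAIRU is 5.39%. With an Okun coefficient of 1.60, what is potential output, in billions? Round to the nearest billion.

€4,991 billion

Unemployment gap = 7.64 - 5.39 = 2.25 points, so output gap = -1.6 × 2.25 = -3.6%.
Since Y = Y* × (1 + gap/100), Y* = 4811/0.964 ≈ 4991 billion.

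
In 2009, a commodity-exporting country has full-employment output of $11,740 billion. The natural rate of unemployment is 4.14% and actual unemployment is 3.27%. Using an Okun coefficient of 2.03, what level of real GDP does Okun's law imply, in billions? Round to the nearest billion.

Unemployment gap = 3.27 - 4.14 = -0.87 points, so the output gap is -2.03 × (-0.87) = 1.7661%.
Actual GDP = 11740 × (1 + 1.7661/100) = 11740 × 1.017661 ≈ 11947 billion.

$11,947 billion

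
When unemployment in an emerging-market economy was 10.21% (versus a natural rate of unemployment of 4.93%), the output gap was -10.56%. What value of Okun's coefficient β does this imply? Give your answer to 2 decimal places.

Okun's law: output gap = -β × (u - u*).
-10.56 = -β × (10.21 - 4.93) = -β × 5.28, so β = 10.56/5.28 = 2.00.

β ≈ 2.00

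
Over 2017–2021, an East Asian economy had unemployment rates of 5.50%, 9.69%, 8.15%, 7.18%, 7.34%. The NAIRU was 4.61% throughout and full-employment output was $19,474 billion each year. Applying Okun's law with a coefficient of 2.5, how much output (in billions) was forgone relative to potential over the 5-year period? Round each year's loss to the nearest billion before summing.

Year 2017: gap = -2.5 × (5.5 - 4.61) = -2.225%, loss ≈ 19474 × 2.225/100 ≈ 433.
Year 2018: gap = -2.5 × (9.69 - 4.61) = -12.7%, loss ≈ 19474 × 12.7/100 ≈ 2473.
Year 2019: gap = -2.5 × (8.15 - 4.61) = -8.85%, loss ≈ 19474 × 8.85/100 ≈ 1723.
Year 2020: gap = -2.5 × (7.18 - 4.61) = -6.425%, loss ≈ 19474 × 6.425/100 ≈ 1251.
Year 2021: gap = -2.5 × (7.34 - 4.61) = -6.825%, loss ≈ 19474 × 6.825/100 ≈ 1329.
Total lost output = 433 + 2473 + 1723 + 1251 + 1329 = 7209 billion.

$7,209 billion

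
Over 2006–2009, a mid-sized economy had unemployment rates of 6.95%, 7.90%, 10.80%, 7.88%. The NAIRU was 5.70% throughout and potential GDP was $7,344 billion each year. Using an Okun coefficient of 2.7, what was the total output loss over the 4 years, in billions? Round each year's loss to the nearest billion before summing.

$2,127 billion

Year 2006: gap = -2.7 × (6.95 - 5.7) = -3.375%, loss ≈ 7344 × 3.375/100 ≈ 248.
Year 2007: gap = -2.7 × (7.9 - 5.7) = -5.94%, loss ≈ 7344 × 5.94/100 ≈ 436.
Year 2008: gap = -2.7 × (10.8 - 5.7) = -13.77%, loss ≈ 7344 × 13.77/100 ≈ 1011.
Year 2009: gap = -2.7 × (7.88 - 5.7) = -5.886%, loss ≈ 7344 × 5.886/100 ≈ 432.
Total lost output = 248 + 436 + 1011 + 432 = 2127 billion.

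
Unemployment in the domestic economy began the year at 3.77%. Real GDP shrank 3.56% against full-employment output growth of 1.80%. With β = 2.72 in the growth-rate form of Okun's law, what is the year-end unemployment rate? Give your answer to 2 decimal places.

Growth-rate Okun's law: g_Y = g_Y* - β × Δu, so Δu = (g_Y* - g_Y)/β.
Δu = (1.8 + 3.56)/2.72 = 5.36/2.72 = 1.97 percentage points.
Year-end unemployment = 3.77 + 1.97 = 5.74%.

5.74%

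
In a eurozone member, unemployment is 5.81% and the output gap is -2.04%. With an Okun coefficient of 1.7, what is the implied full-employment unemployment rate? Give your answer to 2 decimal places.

From Okun's law, u - u* = -(output gap)/β = -(-2.04)/1.7 = 1.2 points.
So u* = 5.81 - 1.2 = 4.61%.

4.61%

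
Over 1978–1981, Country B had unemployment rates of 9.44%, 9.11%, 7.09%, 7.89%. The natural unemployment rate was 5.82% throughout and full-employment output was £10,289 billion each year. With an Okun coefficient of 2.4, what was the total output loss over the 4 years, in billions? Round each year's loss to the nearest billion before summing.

Year 1978: gap = -2.4 × (9.44 - 5.82) = -8.688%, loss ≈ 10289 × 8.688/100 ≈ 894.
Year 1979: gap = -2.4 × (9.11 - 5.82) = -7.896%, loss ≈ 10289 × 7.896/100 ≈ 812.
Year 1980: gap = -2.4 × (7.09 - 5.82) = -3.048%, loss ≈ 10289 × 3.048/100 ≈ 314.
Year 1981: gap = -2.4 × (7.89 - 5.82) = -4.968%, loss ≈ 10289 × 4.968/100 ≈ 511.
Total lost output = 894 + 812 + 314 + 511 = 2531 billion.

£2,531 billion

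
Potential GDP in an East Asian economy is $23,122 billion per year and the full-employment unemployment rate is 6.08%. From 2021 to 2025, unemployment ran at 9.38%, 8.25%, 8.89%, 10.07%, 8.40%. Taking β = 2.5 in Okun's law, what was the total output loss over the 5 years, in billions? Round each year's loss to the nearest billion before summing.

Year 2021: gap = -2.5 × (9.38 - 6.08) = -8.25%, loss ≈ 23122 × 8.25/100 ≈ 1908.
Year 2022: gap = -2.5 × (8.25 - 6.08) = -5.425%, loss ≈ 23122 × 5.425/100 ≈ 1254.
Year 2023: gap = -2.5 × (8.89 - 6.08) = -7.025%, loss ≈ 23122 × 7.025/100 ≈ 1624.
Year 2024: gap = -2.5 × (10.07 - 6.08) = -9.975%, loss ≈ 23122 × 9.975/100 ≈ 2306.
Year 2025: gap = -2.5 × (8.4 - 6.08) = -5.8%, loss ≈ 23122 × 5.8/100 ≈ 1341.
Total lost output = 1908 + 1254 + 1624 + 2306 + 1341 = 8433 billion.

$8,433 billion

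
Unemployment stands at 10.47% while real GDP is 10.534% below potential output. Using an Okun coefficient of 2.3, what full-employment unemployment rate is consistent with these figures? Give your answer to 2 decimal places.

5.89%

From Okun's law, u - u* = -(output gap)/β = -(-10.534)/2.3 = 4.58 points.
So u* = 10.47 - 4.58 = 5.89%.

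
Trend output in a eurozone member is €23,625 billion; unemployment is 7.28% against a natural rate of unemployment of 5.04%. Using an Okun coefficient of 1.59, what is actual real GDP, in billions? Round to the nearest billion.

€22,784 billion

Unemployment gap = 7.28 - 5.04 = 2.24 points, so the output gap is -1.59 × 2.24 = -3.5616%.
Actual GDP = 23625 × (1 - 3.5616/100) = 23625 × 0.964384 ≈ 22784 billion.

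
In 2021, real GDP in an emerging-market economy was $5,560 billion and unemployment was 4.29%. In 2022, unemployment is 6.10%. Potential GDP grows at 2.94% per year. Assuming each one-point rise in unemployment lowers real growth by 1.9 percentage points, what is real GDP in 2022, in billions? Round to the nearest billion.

Δu = 6.1 - 4.29 = 1.81 points.
Okun's law (growth form): g_Y = g_Y* - β × Δu = 2.94 - 1.9 × (1.81) = 2.94 - 3.439 = -0.499%.
Real GDP in the next year = 5560 × (1 - 0.499/100) = 5560 × 0.99501 ≈ 5532 billion.

$5,532 billion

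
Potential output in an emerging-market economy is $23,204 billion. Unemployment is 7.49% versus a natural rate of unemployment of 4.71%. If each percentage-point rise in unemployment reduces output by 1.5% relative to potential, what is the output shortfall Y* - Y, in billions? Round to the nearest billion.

Output gap = -1.5 × (7.49 - 4.71) = -1.5 × 2.78 = -4.17%.
Actual GDP ≈ 23204 × 0.9583 ≈ 22236 billion, so the shortfall is 23204 - 22236 = 968 billion.

$968 billion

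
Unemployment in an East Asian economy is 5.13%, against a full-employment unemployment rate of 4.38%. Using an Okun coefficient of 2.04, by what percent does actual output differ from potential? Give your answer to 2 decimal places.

-1.53%

The unemployment gap is 5.13 - 4.38 = 0.75 percentage points.
Okun's law gives an output gap of -2.04 × 0.75 = -1.53%, i.e. 1.53% below potential.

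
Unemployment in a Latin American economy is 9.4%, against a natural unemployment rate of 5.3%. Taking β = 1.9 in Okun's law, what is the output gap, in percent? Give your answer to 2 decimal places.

The unemployment gap is 9.4 - 5.3 = 4.1 percentage points.
Okun's law gives an output gap of -1.9 × 4.1 = -7.79%, i.e. 7.79% below potential.

-7.79%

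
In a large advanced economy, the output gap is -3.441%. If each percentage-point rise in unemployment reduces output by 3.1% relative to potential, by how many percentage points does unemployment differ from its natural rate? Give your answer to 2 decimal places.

1.11 percentage points

Okun's law: output gap = -β × (u - u*), so u - u* = -(output gap)/β.
u - u* = -(-3.441)/3.1 = 1.11 percentage points.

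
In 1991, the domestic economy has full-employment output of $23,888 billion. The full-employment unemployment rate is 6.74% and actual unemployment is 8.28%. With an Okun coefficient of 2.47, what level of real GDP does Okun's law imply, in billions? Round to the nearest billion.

Unemployment gap = 8.28 - 6.74 = 1.54 points, so the output gap is -2.47 × 1.54 = -3.8038%.
Actual GDP = 23888 × (1 - 3.8038/100) = 23888 × 0.961962 ≈ 22979 billion.

$22,979 billion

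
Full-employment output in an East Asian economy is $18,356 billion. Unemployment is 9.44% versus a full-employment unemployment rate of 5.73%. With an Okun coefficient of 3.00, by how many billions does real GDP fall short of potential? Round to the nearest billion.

$2,043 billion

Output gap = -3.00 × (9.44 - 5.73) = -3 × 3.71 = -11.13%.
Actual GDP ≈ 18356 × 0.8887 ≈ 16313 billion, so the shortfall is 18356 - 16313 = 2043 billion.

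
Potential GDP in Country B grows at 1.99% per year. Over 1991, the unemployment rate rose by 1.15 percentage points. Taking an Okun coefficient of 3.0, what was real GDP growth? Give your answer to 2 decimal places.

-1.46%

Growth-rate Okun's law: g_Y = g_Y* - β × Δu.
g_Y = 1.99 - 3.0 × (1.15) = 1.99 - 3.45 = -1.46%, i.e. -1.46% to 2 d.p.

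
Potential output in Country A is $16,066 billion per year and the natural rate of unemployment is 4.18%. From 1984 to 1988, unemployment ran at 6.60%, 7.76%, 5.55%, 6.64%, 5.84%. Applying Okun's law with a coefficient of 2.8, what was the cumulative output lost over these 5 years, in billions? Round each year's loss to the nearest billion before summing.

Year 1984: gap = -2.8 × (6.6 - 4.18) = -6.776%, loss ≈ 16066 × 6.776/100 ≈ 1089.
Year 1985: gap = -2.8 × (7.76 - 4.18) = -10.024%, loss ≈ 16066 × 10.024/100 ≈ 1610.
Year 1986: gap = -2.8 × (5.55 - 4.18) = -3.836%, loss ≈ 16066 × 3.836/100 ≈ 616.
Year 1987: gap = -2.8 × (6.64 - 4.18) = -6.888%, loss ≈ 16066 × 6.888/100 ≈ 1107.
Year 1988: gap = -2.8 × (5.84 - 4.18) = -4.648%, loss ≈ 16066 × 4.648/100 ≈ 747.
Total lost output = 1089 + 1610 + 616 + 1107 + 747 = 5169 billion.

$5,169 billion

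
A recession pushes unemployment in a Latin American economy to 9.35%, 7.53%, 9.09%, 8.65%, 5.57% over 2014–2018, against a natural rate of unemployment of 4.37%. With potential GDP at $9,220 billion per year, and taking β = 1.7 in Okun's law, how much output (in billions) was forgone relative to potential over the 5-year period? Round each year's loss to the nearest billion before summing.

Year 2014: gap = -1.7 × (9.35 - 4.37) = -8.466%, loss ≈ 9220 × 8.466/100 ≈ 781.
Year 2015: gap = -1.7 × (7.53 - 4.37) = -5.372%, loss ≈ 9220 × 5.372/100 ≈ 495.
Year 2016: gap = -1.7 × (9.09 - 4.37) = -8.024%, loss ≈ 9220 × 8.024/100 ≈ 740.
Year 2017: gap = -1.7 × (8.65 - 4.37) = -7.276%, loss ≈ 9220 × 7.276/100 ≈ 671.
Year 2018: gap = -1.7 × (5.57 - 4.37) = -2.04%, loss ≈ 9220 × 2.04/100 ≈ 188.
Total lost output = 781 + 495 + 740 + 671 + 188 = 2875 billion.

$2,875 billion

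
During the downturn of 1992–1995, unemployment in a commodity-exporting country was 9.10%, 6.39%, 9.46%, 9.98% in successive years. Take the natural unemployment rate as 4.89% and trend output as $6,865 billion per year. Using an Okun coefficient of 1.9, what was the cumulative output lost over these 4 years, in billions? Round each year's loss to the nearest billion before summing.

Year 1992: gap = -1.9 × (9.1 - 4.89) = -7.999%, loss ≈ 6865 × 7.999/100 ≈ 549.
Year 1993: gap = -1.9 × (6.39 - 4.89) = -2.85%, loss ≈ 6865 × 2.85/100 ≈ 196.
Year 1994: gap = -1.9 × (9.46 - 4.89) = -8.683%, loss ≈ 6865 × 8.683/100 ≈ 596.
Year 1995: gap = -1.9 × (9.98 - 4.89) = -9.671%, loss ≈ 6865 × 9.671/100 ≈ 664.
Total lost output = 549 + 196 + 596 + 664 = 2005 billion.

$2,005 billion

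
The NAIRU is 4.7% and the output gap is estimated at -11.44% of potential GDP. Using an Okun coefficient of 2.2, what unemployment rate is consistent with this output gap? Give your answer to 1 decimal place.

From Okun's law, u - u* = -(output gap)/β = -(-11.44)/2.2 = 5.2 points.
So u = 4.7 + 5.2 = 9.9%.

9.9%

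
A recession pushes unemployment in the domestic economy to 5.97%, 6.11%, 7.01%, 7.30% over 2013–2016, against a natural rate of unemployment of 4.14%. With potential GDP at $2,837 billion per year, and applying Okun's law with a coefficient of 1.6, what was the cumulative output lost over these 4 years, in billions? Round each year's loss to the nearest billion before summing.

$445 billion

Year 2013: gap = -1.6 × (5.97 - 4.14) = -2.928%, loss ≈ 2837 × 2.928/100 ≈ 83.
Year 2014: gap = -1.6 × (6.11 - 4.14) = -3.152%, loss ≈ 2837 × 3.152/100 ≈ 89.
Year 2015: gap = -1.6 × (7.01 - 4.14) = -4.592%, loss ≈ 2837 × 4.592/100 ≈ 130.
Year 2016: gap = -1.6 × (7.3 - 4.14) = -5.056%, loss ≈ 2837 × 5.056/100 ≈ 143.
Total lost output = 83 + 89 + 130 + 143 = 445 billion.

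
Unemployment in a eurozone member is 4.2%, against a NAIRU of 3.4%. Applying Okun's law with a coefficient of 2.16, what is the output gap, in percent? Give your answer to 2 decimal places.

-1.73%

The unemployment gap is 4.2 - 3.4 = 0.8 percentage points.
Okun's law gives an output gap of -2.16 × 0.8 = -1.728%, i.e. 1.73% below potential.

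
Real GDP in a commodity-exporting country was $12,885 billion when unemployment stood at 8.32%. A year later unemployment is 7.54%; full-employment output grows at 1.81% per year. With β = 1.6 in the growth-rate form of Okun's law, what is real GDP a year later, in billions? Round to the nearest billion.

Δu = 7.54 - 8.32 = -0.78 points.
Okun's law (growth form): g_Y = g_Y* - β × Δu = 1.81 - 1.6 × (-0.78) = 1.81 + 1.248 = 3.058%.
Real GDP in the next year = 12885 × (1 + 3.058/100) = 12885 × 1.03058 ≈ 13279 billion.

$13,279 billion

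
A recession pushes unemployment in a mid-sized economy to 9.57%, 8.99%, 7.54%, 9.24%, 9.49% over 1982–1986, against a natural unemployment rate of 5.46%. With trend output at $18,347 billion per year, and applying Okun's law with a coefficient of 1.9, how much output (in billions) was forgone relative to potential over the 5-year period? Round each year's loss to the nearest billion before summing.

$6,112 billion

Year 1982: gap = -1.9 × (9.57 - 5.46) = -7.809%, loss ≈ 18347 × 7.809/100 ≈ 1433.
Year 1983: gap = -1.9 × (8.99 - 5.46) = -6.707%, loss ≈ 18347 × 6.707/100 ≈ 1231.
Year 1984: gap = -1.9 × (7.54 - 5.46) = -3.952%, loss ≈ 18347 × 3.952/100 ≈ 725.
Year 1985: gap = -1.9 × (9.24 - 5.46) = -7.182%, loss ≈ 18347 × 7.182/100 ≈ 1318.
Year 1986: gap = -1.9 × (9.49 - 5.46) = -7.657%, loss ≈ 18347 × 7.657/100 ≈ 1405.
Total lost output = 1433 + 1231 + 725 + 1318 + 1405 = 6112 billion.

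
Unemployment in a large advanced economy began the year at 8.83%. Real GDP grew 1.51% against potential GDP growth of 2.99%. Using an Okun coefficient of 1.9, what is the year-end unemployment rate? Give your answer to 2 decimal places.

9.61%

Growth-rate Okun's law: g_Y = g_Y* - β × Δu, so Δu = (g_Y* - g_Y)/β.
Δu = (2.99 - 1.51)/1.9 = 1.48/1.9 = 0.78 percentage points.
Year-end unemployment = 8.83 + 0.78 = 9.61%.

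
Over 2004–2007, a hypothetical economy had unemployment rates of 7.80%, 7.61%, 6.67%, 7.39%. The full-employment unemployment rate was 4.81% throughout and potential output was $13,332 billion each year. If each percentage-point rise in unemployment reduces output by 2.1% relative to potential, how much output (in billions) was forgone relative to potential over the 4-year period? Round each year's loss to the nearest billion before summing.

$2,864 billion

Year 2004: gap = -2.1 × (7.8 - 4.81) = -6.279%, loss ≈ 13332 × 6.279/100 ≈ 837.
Year 2005: gap = -2.1 × (7.61 - 4.81) = -5.88%, loss ≈ 13332 × 5.88/100 ≈ 784.
Year 2006: gap = -2.1 × (6.67 - 4.81) = -3.906%, loss ≈ 13332 × 3.906/100 ≈ 521.
Year 2007: gap = -2.1 × (7.39 - 4.81) = -5.418%, loss ≈ 13332 × 5.418/100 ≈ 722.
Total lost output = 837 + 784 + 521 + 722 = 2864 billion.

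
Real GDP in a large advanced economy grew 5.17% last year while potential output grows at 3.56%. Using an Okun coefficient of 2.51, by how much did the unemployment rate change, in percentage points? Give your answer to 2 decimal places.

Growth-rate Okun's law: g_Y = g_Y* - β × Δu, so Δu = (g_Y* - g_Y)/β.
Δu = (3.56 - 5.17)/2.51 = -1.61/2.51 = -0.64 percentage points.

-0.64 percentage points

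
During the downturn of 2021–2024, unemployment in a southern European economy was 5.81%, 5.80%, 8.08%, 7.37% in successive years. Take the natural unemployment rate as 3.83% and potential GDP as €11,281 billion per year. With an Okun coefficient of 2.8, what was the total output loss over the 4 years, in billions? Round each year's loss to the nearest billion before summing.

Year 2021: gap = -2.8 × (5.81 - 3.83) = -5.544%, loss ≈ 11281 × 5.544/100 ≈ 625.
Year 2022: gap = -2.8 × (5.8 - 3.83) = -5.516%, loss ≈ 11281 × 5.516/100 ≈ 622.
Year 2023: gap = -2.8 × (8.08 - 3.83) = -11.9%, loss ≈ 11281 × 11.9/100 ≈ 1342.
Year 2024: gap = -2.8 × (7.37 - 3.83) = -9.912%, loss ≈ 11281 × 9.912/100 ≈ 1118.
Total lost output = 625 + 622 + 1342 + 1118 = 3707 billion.

€3,707 billion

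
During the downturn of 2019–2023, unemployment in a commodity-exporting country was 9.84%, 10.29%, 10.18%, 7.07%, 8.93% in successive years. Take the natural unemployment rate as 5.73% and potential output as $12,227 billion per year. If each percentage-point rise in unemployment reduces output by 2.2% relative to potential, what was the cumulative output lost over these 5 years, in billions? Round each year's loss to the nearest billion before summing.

$4,751 billion

Year 2019: gap = -2.2 × (9.84 - 5.73) = -9.042%, loss ≈ 12227 × 9.042/100 ≈ 1106.
Year 2020: gap = -2.2 × (10.29 - 5.73) = -10.032%, loss ≈ 12227 × 10.032/100 ≈ 1227.
Year 2021: gap = -2.2 × (10.18 - 5.73) = -9.79%, loss ≈ 12227 × 9.79/100 ≈ 1197.
Year 2022: gap = -2.2 × (7.07 - 5.73) = -2.948%, loss ≈ 12227 × 2.948/100 ≈ 360.
Year 2023: gap = -2.2 × (8.93 - 5.73) = -7.04%, loss ≈ 12227 × 7.04/100 ≈ 861.
Total lost output = 1106 + 1227 + 1197 + 360 + 861 = 4751 billion.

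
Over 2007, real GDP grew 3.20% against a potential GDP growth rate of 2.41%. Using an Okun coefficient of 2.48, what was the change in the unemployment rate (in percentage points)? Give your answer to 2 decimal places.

-0.32 percentage points

Growth-rate Okun's law: g_Y = g_Y* - β × Δu, so Δu = (g_Y* - g_Y)/β.
Δu = (2.41 - 3.2)/2.48 = -0.79/2.48 = -0.32 percentage points.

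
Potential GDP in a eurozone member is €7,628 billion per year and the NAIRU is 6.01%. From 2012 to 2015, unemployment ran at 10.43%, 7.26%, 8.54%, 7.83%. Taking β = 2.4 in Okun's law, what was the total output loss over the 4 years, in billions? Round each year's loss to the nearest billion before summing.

€1,834 billion

Year 2012: gap = -2.4 × (10.43 - 6.01) = -10.608%, loss ≈ 7628 × 10.608/100 ≈ 809.
Year 2013: gap = -2.4 × (7.26 - 6.01) = -3%, loss ≈ 7628 × 3/100 ≈ 229.
Year 2014: gap = -2.4 × (8.54 - 6.01) = -6.072%, loss ≈ 7628 × 6.072/100 ≈ 463.
Year 2015: gap = -2.4 × (7.83 - 6.01) = -4.368%, loss ≈ 7628 × 4.368/100 ≈ 333.
Total lost output = 809 + 229 + 463 + 333 = 1834 billion.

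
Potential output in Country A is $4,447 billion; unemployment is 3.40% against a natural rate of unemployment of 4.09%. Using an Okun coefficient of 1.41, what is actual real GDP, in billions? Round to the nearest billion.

$4,490 billion

Unemployment gap = 3.4 - 4.09 = -0.69 points, so the output gap is -1.41 × (-0.69) = 0.9729%.
Actual GDP = 4447 × (1 + 0.9729/100) = 4447 × 1.009729 ≈ 4490 billion.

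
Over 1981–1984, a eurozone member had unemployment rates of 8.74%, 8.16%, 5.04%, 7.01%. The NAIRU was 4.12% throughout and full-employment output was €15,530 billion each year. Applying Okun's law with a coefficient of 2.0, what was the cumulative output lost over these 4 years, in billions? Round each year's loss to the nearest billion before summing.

Year 1981: gap = -2.0 × (8.74 - 4.12) = -9.24%, loss ≈ 15530 × 9.24/100 ≈ 1435.
Year 1982: gap = -2.0 × (8.16 - 4.12) = -8.08%, loss ≈ 15530 × 8.08/100 ≈ 1255.
Year 1983: gap = -2.0 × (5.04 - 4.12) = -1.84%, loss ≈ 15530 × 1.84/100 ≈ 286.
Year 1984: gap = -2.0 × (7.01 - 4.12) = -5.78%, loss ≈ 15530 × 5.78/100 ≈ 898.
Total lost output = 1435 + 1255 + 286 + 898 = 3874 billion.

€3,874 billion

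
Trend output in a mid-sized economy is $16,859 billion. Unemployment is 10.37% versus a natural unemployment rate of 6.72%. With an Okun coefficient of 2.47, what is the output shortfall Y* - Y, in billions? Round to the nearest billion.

$1,520 billion

Output gap = -2.47 × (10.37 - 6.72) = -2.47 × 3.65 = -9.0155%.
Actual GDP ≈ 16859 × 0.909845 ≈ 15339 billion, so the shortfall is 16859 - 15339 = 1520 billion.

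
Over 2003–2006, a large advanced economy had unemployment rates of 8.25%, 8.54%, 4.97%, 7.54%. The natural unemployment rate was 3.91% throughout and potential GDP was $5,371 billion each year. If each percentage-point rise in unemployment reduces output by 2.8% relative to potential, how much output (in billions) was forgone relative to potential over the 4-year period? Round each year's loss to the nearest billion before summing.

$2,054 billion

Year 2003: gap = -2.8 × (8.25 - 3.91) = -12.152%, loss ≈ 5371 × 12.152/100 ≈ 653.
Year 2004: gap = -2.8 × (8.54 - 3.91) = -12.964%, loss ≈ 5371 × 12.964/100 ≈ 696.
Year 2005: gap = -2.8 × (4.97 - 3.91) = -2.968%, loss ≈ 5371 × 2.968/100 ≈ 159.
Year 2006: gap = -2.8 × (7.54 - 3.91) = -10.164%, loss ≈ 5371 × 10.164/100 ≈ 546.
Total lost output = 653 + 696 + 159 + 546 = 2054 billion.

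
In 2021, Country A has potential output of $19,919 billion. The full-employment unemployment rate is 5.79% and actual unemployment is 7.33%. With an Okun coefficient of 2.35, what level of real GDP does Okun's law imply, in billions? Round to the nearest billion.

Unemployment gap = 7.33 - 5.79 = 1.54 points, so the output gap is -2.35 × 1.54 = -3.619%.
Actual GDP = 19919 × (1 - 3.619/100) = 19919 × 0.96381 ≈ 19198 billion.

$19,198 billion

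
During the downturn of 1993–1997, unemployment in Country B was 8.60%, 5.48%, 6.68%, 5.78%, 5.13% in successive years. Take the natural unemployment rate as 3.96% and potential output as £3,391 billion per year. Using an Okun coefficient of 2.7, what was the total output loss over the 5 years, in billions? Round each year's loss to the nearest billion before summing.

Year 1993: gap = -2.7 × (8.6 - 3.96) = -12.528%, loss ≈ 3391 × 12.528/100 ≈ 425.
Year 1994: gap = -2.7 × (5.48 - 3.96) = -4.104%, loss ≈ 3391 × 4.104/100 ≈ 139.
Year 1995: gap = -2.7 × (6.68 - 3.96) = -7.344%, loss ≈ 3391 × 7.344/100 ≈ 249.
Year 1996: gap = -2.7 × (5.78 - 3.96) = -4.914%, loss ≈ 3391 × 4.914/100 ≈ 167.
Year 1997: gap = -2.7 × (5.13 - 3.96) = -3.159%, loss ≈ 3391 × 3.159/100 ≈ 107.
Total lost output = 425 + 139 + 249 + 167 + 107 = 1087 billion.

£1,087 billion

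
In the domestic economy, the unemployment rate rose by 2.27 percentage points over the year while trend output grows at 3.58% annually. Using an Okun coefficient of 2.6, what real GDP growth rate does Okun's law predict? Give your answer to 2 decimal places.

Growth-rate Okun's law: g_Y = g_Y* - β × Δu.
g_Y = 3.58 - 2.6 × (2.27) = 3.58 - 5.902 = -2.322%, i.e. -2.32% to 2 d.p.

-2.32%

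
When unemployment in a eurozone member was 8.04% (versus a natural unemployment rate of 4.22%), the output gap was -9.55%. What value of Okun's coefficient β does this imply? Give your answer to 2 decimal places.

Okun's law: output gap = -β × (u - u*).
-9.55 = -β × (8.04 - 4.22) = -β × 3.82, so β = 9.55/3.82 = 2.50.

β ≈ 2.50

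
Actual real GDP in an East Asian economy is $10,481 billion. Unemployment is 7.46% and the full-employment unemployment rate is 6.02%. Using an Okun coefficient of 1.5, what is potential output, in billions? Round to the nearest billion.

$10,712 billion

Unemployment gap = 7.46 - 6.02 = 1.44 points, so output gap = -1.5 × 1.44 = -2.16%.
Since Y = Y* × (1 + gap/100), Y* = 10481/0.9784 ≈ 10712 billion.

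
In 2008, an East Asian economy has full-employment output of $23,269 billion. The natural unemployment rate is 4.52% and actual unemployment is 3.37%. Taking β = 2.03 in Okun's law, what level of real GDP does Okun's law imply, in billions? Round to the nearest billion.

Unemployment gap = 3.37 - 4.52 = -1.15 points, so the output gap is -2.03 × (-1.15) = 2.3345%.
Actual GDP = 23269 × (1 + 2.3345/100) = 23269 × 1.023345 ≈ 23812 billion.

$23,812 billion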